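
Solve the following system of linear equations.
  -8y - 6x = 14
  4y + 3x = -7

infinitely many solutions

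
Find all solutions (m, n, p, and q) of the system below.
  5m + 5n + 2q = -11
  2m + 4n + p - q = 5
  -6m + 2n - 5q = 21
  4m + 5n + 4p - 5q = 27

Row-reduce the augmented matrix:
R1 ← R1 / (5).
R2 ← R2 − 2·R1.
R3 ← R3 + 6·R1.
R4 ← R4 − 4·R1.
R2 ← R2 / (2).
R1 ← R1 − 1·R2.
R3 ← R3 − 8·R2.
R4 ← R4 − 1·R2.
R3 ← R3 / (-4).
R1 ← R1 + 1/2·R3.
R2 ← R2 − 1/2·R3.
R4 ← R4 − 7/2·R3.
R4 ← R4 / (-67/40).
R1 ← R1 − 29/40·R4.
R2 ← R2 + 13/40·R4.
R3 ← R3 + 23/20·R4.
Reading off the reduced rows gives m = -1, n = 0, p = 4, q = -3.

m = -1, n = 0, p = 4, q = -3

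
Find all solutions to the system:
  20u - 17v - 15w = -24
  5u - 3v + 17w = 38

infinitely many solutions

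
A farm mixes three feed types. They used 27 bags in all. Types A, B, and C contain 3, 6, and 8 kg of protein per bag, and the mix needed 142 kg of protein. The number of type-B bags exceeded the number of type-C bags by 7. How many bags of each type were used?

Let a = type-A bags, b = type-B bags, c = type-C bags.
  a + b + c = 27
  6b + 3a + 8c = 142
  b - c = 7
Row-reduce the augmented matrix:
R2 ← R2 − 3·R1.
R2 ← R2 / (3).
R1 ← R1 − 1·R2.
R3 ← R3 − 1·R2.
R3 ← R3 / (-8/3).
R1 ← R1 + 2/3·R3.
R2 ← R2 − 5/3·R3.
Reading off the reduced rows gives a = 10, b = 12, c = 5.

type-A bags: 10, type-B bags: 12, type-C bags: 5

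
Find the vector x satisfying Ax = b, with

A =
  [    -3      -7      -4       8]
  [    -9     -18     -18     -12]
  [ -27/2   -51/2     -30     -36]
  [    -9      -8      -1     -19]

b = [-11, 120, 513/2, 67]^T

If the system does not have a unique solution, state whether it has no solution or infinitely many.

Row-reduce:
R1 ← R1 / (-3).
R2 ← R2 + 9·R1.
R3 ← R3 + 27/2·R1.
R4 ← R4 + 9·R1.
R2 ← R2 / (3).
R1 ← R1 − 7/3·R2.
R3 ← R3 − 6·R2.
R4 ← R4 − 13·R2.
Swap R3 and R4.
R3 ← R3 / (37).
R1 ← R1 − 6·R3.
R2 ← R2 + 2·R3.
Rank is 3 with 4 unknowns, leaving x_4 free.

infinitely many solutions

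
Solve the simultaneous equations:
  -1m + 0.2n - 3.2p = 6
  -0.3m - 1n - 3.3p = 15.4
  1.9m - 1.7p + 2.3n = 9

m = 6, n = -4, p = -4

Row-reduce the augmented matrix:
R1 ← R1 / (-1).
R2 ← R2 + 3/10·R1.
R3 ← R3 − 19/10·R1.
R2 ← R2 / (-53/50).
R1 ← R1 + 1/5·R2.
R3 ← R3 − 67/25·R2.
R3 ← R3 / (-7259/530).
R1 ← R1 − 193/53·R3.
R2 ← R2 − 117/53·R3.
Reading off the reduced rows gives m = 6, n = -4, p = -4.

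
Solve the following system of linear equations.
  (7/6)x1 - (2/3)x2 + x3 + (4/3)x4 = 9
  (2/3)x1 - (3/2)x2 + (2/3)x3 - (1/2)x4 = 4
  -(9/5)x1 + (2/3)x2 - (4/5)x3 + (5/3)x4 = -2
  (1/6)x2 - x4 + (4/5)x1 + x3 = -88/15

x1 = 6, x2 = -4, x3 = -6, x4 = 4

Row-reduce the augmented matrix:
R1 ← R1 / (7/6).
R2 ← R2 − 2/3·R1.
R3 ← R3 + 9/5·R1.
R4 ← R4 − 4/5·R1.
R2 ← R2 / (-47/42).
R1 ← R1 + 4/7·R2.
R3 ← R3 + 38/105·R2.
R4 ← R4 − 131/210·R2.
R3 ← R3 / (502/705).
R1 ← R1 − 38/47·R3.
R2 ← R2 + 4/47·R3.
R4 ← R4 − 259/705·R3.
R4 ← R4 / (-17882/3765).
R1 ← R1 + 729/251·R4.
R2 ← R2 − 407/251·R4.
R3 ← R3 − 2913/502·R4.
Reading off the reduced rows gives x1 = 6, x2 = -4, x3 = -6, x4 = 4.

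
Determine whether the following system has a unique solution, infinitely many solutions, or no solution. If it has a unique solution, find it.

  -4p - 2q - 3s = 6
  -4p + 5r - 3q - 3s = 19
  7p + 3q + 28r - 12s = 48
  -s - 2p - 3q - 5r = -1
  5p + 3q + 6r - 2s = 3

Row-reduce:
R1 ← R1 / (-4).
R2 ← R2 + 4·R1.
R3 ← R3 − 7·R1.
R4 ← R4 + 2·R1.
R5 ← R5 − 5·R1.
R2 ← R2 / (-1).
R1 ← R1 − 1/2·R2.
R3 ← R3 + 1/2·R2.
R4 ← R4 + 2·R2.
R5 ← R5 − 1/2·R2.
R3 ← R3 / (51/2).
R1 ← R1 − 5/2·R3.
R2 ← R2 + 5·R3.
R4 ← R4 + 15·R3.
R5 ← R5 − 17/2·R3.
R4 ← R4 / (-164/17).
R1 ← R1 − 83/34·R4.
R2 ← R2 + 115/34·R4.
R3 ← R3 + 23/34·R4.
Row 5 reduces to 0 = -1/3, a contradiction. The system is inconsistent.

no solution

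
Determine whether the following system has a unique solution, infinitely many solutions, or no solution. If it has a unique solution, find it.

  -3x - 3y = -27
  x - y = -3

x = 3, y = 6

From equation 2: x = -3 + y.
Substitute into equation 1 and solve: y = 6.
Then x = 3.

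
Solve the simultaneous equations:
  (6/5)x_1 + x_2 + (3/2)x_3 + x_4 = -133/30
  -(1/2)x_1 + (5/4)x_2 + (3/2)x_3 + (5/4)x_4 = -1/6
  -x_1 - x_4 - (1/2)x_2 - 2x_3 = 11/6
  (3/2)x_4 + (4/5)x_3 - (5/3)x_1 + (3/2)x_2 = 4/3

x_1 = -3, x_2 = -7/3, x_3 = 5/3, x_4 = -1

Row-reduce the augmented matrix:
R1 ← R1 / (6/5).
R2 ← R2 + 1/2·R1.
R3 ← R3 + 1·R1.
R4 ← R4 + 5/3·R1.
R2 ← R2 / (5/3).
R1 ← R1 − 5/6·R2.
R3 ← R3 − 1/3·R2.
R4 ← R4 − 26/9·R2.
R3 ← R3 / (-47/40).
R1 ← R1 − 3/16·R3.
R2 ← R2 − 51/40·R3.
R4 ← R4 + 4/5·R3.
R4 ← R4 / (16/47).
R1 ← R1 + 15/188·R4.
R2 ← R2 − 43/94·R4.
R3 ← R3 − 20/47·R4.
Reading off the reduced rows gives x_1 = -3, x_2 = -7/3, x_3 = 5/3, x_4 = -1.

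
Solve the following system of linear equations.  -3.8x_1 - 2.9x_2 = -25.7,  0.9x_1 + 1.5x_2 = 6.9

Row-reduce the augmented matrix:
R1 ← R1 / (-19/5).
R2 ← R2 − 9/10·R1.
R2 ← R2 / (309/380).
R1 ← R1 − 29/38·R2.
Reading off the reduced rows gives x_1 = 6, x_2 = 1.

x_1 = 6, x_2 = 1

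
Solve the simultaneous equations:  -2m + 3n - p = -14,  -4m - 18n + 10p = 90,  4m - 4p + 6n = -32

no solution

Row-reduce:
R1 ← R1 / (-2).
R2 ← R2 + 4·R1.
R3 ← R3 − 4·R1.
R2 ← R2 / (-24).
R1 ← R1 + 3/2·R2.
R3 ← R3 − 12·R2.
Row 3 reduces to 0 = -1, a contradiction. The system is inconsistent.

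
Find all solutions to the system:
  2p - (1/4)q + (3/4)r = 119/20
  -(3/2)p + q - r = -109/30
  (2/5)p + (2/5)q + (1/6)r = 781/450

Row-reduce the augmented matrix:
R1 ← R1 / (2).
R2 ← R2 + 3/2·R1.
R3 ← R3 − 2/5·R1.
R2 ← R2 / (13/16).
R1 ← R1 + 1/8·R2.
R3 ← R3 − 9/20·R2.
R3 ← R3 / (101/390).
R1 ← R1 − 4/13·R3.
R2 ← R2 + 7/13·R3.
Reading off the reduced rows gives p = 3, q = 6/5, r = 1/3.

p = 3, q = 6/5, r = 1/3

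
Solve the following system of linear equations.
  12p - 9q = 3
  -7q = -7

Row-reduce the augmented matrix:
R1 ← R1 / (12).
R2 ← R2 / (-7).
R1 ← R1 + 3/4·R2.
Reading off the reduced rows gives p = 1, q = 1.

p = 1, q = 1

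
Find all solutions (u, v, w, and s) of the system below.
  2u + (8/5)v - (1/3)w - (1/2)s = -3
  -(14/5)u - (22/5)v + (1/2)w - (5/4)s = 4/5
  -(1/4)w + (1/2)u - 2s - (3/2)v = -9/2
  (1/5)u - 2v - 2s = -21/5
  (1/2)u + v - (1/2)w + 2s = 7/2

no solution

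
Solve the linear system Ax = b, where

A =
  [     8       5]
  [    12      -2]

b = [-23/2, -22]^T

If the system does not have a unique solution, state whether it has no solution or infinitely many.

x_1 = -7/4, x_2 = 1/2

Row-reduce the augmented matrix:
R1 ← R1 / (8).
R2 ← R2 − 12·R1.
R2 ← R2 / (-19/2).
R1 ← R1 − 5/8·R2.
Reading off the reduced rows gives x_1 = -7/4, x_2 = 1/2.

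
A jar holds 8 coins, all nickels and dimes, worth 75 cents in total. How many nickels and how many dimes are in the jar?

nickels: 1, dimes: 7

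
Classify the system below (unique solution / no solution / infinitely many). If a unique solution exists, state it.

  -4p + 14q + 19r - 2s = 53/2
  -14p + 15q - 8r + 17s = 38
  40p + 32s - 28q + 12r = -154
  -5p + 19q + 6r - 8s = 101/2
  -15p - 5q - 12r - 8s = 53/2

p = -3/2, q = 2, r = -1/2, s = -1

Row-reduce the augmented matrix:
R1 ← R1 / (-4).
R2 ← R2 + 14·R1.
R3 ← R3 − 40·R1.
R4 ← R4 + 5·R1.
R5 ← R5 + 15·R1.
R2 ← R2 / (-34).
R1 ← R1 + 7/2·R2.
R3 ← R3 − 112·R2.
R4 ← R4 − 3/2·R2.
R5 ← R5 + 115/2·R2.
R3 ← R3 / (-738/17).
R1 ← R1 − 397/136·R3.
R2 ← R2 − 149/68·R3.
R4 ← R4 + 2861/136·R3.
R5 ← R5 − 5813/136·R3.
R4 ← R4 / (-7965/164).
R1 ← R1 − 681/164·R4.
R2 ← R2 − 319/82·R4.
R3 ← R3 + 86/41·R4.
R5 ← R5 − 7965/164·R4.
R5 reduces to 0 = 0, so the extra equation is consistent.
Reading off the reduced rows gives p = -3/2, q = 2, r = -1/2, s = -1.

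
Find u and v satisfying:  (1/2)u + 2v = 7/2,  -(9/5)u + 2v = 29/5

u = -1, v = 2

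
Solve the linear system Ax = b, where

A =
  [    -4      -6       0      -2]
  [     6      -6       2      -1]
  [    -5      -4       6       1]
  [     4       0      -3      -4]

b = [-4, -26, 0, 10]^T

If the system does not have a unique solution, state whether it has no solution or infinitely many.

Row-reduce the augmented matrix:
R1 ← R1 / (-4).
R2 ← R2 − 6·R1.
R3 ← R3 + 5·R1.
R4 ← R4 − 4·R1.
R2 ← R2 / (-15).
R1 ← R1 − 3/2·R2.
R3 ← R3 − 7/2·R2.
R4 ← R4 + 6·R2.
R3 ← R3 / (97/15).
R1 ← R1 − 1/5·R3.
R2 ← R2 + 2/15·R3.
R4 ← R4 + 19/5·R3.
R4 ← R4 / (-561/194).
R1 ← R1 − 2/97·R4.
R2 ← R2 − 31/97·R4.
R3 ← R3 − 77/194·R4.
Reading off the reduced rows gives x_1 = -2, x_2 = 4, x_3 = 2, x_4 = -6.

x_1 = -2, x_2 = 4, x_3 = 2, x_4 = -6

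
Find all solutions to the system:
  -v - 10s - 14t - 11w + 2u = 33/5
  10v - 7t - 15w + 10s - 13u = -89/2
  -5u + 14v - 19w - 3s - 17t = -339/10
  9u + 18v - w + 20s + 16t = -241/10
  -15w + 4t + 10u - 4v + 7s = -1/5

u = 5/2, v = -9/5, w = 11/5, s = 9/5, t = -3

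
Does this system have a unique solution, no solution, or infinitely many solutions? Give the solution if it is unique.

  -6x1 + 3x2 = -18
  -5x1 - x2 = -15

From equation 2: x2 = 15 − 5·x1.
Substitute into equation 1 and solve: x1 = 3.
Then x2 = 0.

x1 = 3, x2 = 0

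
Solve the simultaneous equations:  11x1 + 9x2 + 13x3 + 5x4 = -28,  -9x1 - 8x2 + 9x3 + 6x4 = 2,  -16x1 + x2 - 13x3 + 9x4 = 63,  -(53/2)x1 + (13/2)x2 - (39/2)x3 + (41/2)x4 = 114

no solution

Row-reduce:
R1 ← R1 / (11).
R2 ← R2 + 9·R1.
R3 ← R3 + 16·R1.
R4 ← R4 + 53/2·R1.
R2 ← R2 / (-7/11).
R1 ← R1 − 9/11·R2.
R3 ← R3 − 155/11·R2.
R4 ← R4 − 310/11·R2.
R3 ← R3 / (3085/7).
R1 ← R1 − 185/7·R3.
R2 ← R2 + 216/7·R3.
R4 ← R4 − 6170/7·R3.
Row 4 reduces to 0 = 2, a contradiction. The system is inconsistent.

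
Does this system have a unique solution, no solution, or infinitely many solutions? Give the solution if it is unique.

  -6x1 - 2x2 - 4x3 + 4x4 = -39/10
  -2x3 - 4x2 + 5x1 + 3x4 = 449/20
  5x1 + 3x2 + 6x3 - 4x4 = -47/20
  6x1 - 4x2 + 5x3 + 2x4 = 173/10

Row-reduce the augmented matrix:
R1 ← R1 / (-6).
R2 ← R2 − 5·R1.
R3 ← R3 − 5·R1.
R4 ← R4 − 6·R1.
R2 ← R2 / (-17/3).
R1 ← R1 − 1/3·R2.
R3 ← R3 − 4/3·R2.
R4 ← R4 + 6·R2.
R3 ← R3 / (24/17).
R1 ← R1 − 6/17·R3.
R2 ← R2 − 16/17·R3.
R4 ← R4 − 113/17·R3.
R4 ← R4 / (-55/12).
R1 ← R1 + 1/2·R4.
R2 ← R2 + 5/3·R4.
R3 ← R3 − 7/12·R4.
Reading off the reduced rows gives x1 = 9/4, x2 = -2, x3 = -1, x4 = 2/5.

x1 = 9/4, x2 = -2, x3 = -1, x4 = 2/5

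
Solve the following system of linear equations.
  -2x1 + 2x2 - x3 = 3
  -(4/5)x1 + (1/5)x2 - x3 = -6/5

Row-reduce:
R1 ← R1 / (-2).
R2 ← R2 + 4/5·R1.
R2 ← R2 / (-3/5).
R1 ← R1 + 1·R2.
Rank is 2 with 3 unknowns, leaving x3 free.

infinitely many solutions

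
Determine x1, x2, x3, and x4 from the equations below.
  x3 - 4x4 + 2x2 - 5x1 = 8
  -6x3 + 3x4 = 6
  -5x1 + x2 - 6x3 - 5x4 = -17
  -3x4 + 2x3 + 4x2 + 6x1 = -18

Row-reduce the augmented matrix:
R1 ← R1 / (-5).
R3 ← R3 + 5·R1.
R4 ← R4 − 6·R1.
Swap R2 and R3.
R2 ← R2 / (-1).
R1 ← R1 + 2/5·R2.
R4 ← R4 − 32/5·R2.
R3 ← R3 / (-6).
R1 ← R1 − 13/5·R3.
R2 ← R2 − 7·R3.
R4 ← R4 + 208/5·R3.
R4 ← R4 / (-35).
R1 ← R1 − 5/2·R4.
R2 ← R2 − 9/2·R4.
R3 ← R3 + 1/2·R4.
Reading off the reduced rows gives x1 = -4, x2 = 5, x3 = 2, x4 = 6.

x1 = -4, x2 = 5, x3 = 2, x4 = 6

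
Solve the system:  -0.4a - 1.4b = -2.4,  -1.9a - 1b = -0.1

a = -1, b = 2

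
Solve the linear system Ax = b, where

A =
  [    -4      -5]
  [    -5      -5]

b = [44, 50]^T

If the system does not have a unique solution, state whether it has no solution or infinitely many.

Row-reduce the augmented matrix:
R1 ← R1 / (-4).
R2 ← R2 + 5·R1.
R2 ← R2 / (5/4).
R1 ← R1 − 5/4·R2.
Reading off the reduced rows gives x_1 = -6, x_2 = -4.

x_1 = -6, x_2 = -4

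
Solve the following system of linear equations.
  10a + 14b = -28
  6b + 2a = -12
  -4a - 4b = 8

Row-reduce the augmented matrix:
R1 ← R1 / (10).
R2 ← R2 − 2·R1.
R3 ← R3 + 4·R1.
R2 ← R2 / (16/5).
R1 ← R1 − 7/5·R2.
R3 ← R3 − 8/5·R2.
R3 reduces to 0 = 0, so the extra equation is consistent.
Reading off the reduced rows gives a = 0, b = -2.

a = 0, b = -2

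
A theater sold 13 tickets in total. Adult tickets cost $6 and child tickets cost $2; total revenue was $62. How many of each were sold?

adult tickets: 9, child tickets: 4

Let a = adult tickets, c = child tickets.
  a + c = 13
  6a + 2c = 62
Row-reduce the augmented matrix:
R2 ← R2 − 6·R1.
R2 ← R2 / (-4).
R1 ← R1 − 1·R2.
Reading off the reduced rows gives a = 9, c = 4.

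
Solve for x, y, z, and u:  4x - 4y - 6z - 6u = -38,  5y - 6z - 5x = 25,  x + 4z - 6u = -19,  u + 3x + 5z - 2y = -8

x = -1, y = 4, z = 0, u = 3

Row-reduce the augmented matrix:
R1 ← R1 / (4).
R2 ← R2 + 5·R1.
R3 ← R3 − 1·R1.
R4 ← R4 − 3·R1.
Swap R2 and R3.
R1 ← R1 + 1·R2.
R4 ← R4 − 1·R2.
R3 ← R3 / (-27/2).
R1 ← R1 − 4·R3.
R2 ← R2 − 11/2·R3.
R4 ← R4 − 4·R3.
R4 ← R4 / (70/9).
R1 ← R1 + 74/9·R4.
R2 ← R2 + 68/9·R4.
R3 ← R3 − 5/9·R4.
Reading off the reduced rows gives x = -1, y = 4, z = 0, u = 3.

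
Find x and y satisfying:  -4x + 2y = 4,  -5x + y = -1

x = 1, y = 4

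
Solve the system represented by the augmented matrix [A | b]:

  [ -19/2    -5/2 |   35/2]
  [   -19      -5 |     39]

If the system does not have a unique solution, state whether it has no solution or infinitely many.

no solution

Row-reduce:
R1 ← R1 / (-19/2).
R2 ← R2 + 19·R1.
Row 2 reduces to 0 = 4, a contradiction. The system is inconsistent.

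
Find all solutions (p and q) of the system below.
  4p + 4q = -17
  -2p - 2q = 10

Row-reduce:
R1 ← R1 / (4).
R2 ← R2 + 2·R1.
Row 2 reduces to 0 = 3/2, a contradiction. The system is inconsistent.

no solution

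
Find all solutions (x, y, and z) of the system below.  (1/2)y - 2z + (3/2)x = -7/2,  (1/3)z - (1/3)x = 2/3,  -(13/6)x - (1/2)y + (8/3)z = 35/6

Row-reduce:
R1 ← R1 / (3/2).
R2 ← R2 + 1/3·R1.
R3 ← R3 + 13/6·R1.
R2 ← R2 / (1/9).
R1 ← R1 − 1/3·R2.
R3 ← R3 − 2/9·R2.
Row 3 reduces to 0 = 1, a contradiction. The system is inconsistent.

no solution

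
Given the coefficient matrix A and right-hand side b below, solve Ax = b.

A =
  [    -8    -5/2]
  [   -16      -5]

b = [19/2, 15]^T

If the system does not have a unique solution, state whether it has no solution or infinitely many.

no solution

Row-reduce:
R1 ← R1 / (-8).
R2 ← R2 + 16·R1.
Row 2 reduces to 0 = -4, a contradiction. The system is inconsistent.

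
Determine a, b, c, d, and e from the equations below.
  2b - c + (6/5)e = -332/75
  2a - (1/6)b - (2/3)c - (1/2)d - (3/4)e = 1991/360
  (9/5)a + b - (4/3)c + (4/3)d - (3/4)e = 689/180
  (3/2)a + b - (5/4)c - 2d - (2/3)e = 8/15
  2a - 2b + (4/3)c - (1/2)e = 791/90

Row-reduce the augmented matrix:
Swap R1 and R2.
R1 ← R1 / (2).
R3 ← R3 − 9/5·R1.
R4 ← R4 − 3/2·R1.
R5 ← R5 − 2·R1.
R2 ← R2 / (2).
R1 ← R1 + 1/12·R2.
R3 ← R3 − 23/20·R2.
R4 ← R4 − 9/8·R2.
R5 ← R5 + 11/6·R2.
R3 ← R3 / (-19/120).
R1 ← R1 + 3/8·R3.
R2 ← R2 + 1/2·R3.
R4 ← R4 + 3/16·R3.
R5 ← R5 − 13/12·R3.
R4 ← R4 / (-71/19).
R1 ← R1 + 85/19·R4.
R2 ← R2 + 107/19·R4.
R3 ← R3 + 214/19·R4.
R5 ← R5 − 724/57·R4.
R5 ← R5 / (-22067/6390).
R1 ← R1 − 2275/1704·R5.
R2 ← R2 − 24067/8520·R5.
R3 ← R3 − 3791/852·R5.
R4 ← R4 + 289/8520·R5.
Reading off the reduced rows gives a = 7/3, b = -3, c = -4/3, d = 3/4, e = 1/5.

a = 7/3, b = -3, c = -4/3, d = 3/4, e = 1/5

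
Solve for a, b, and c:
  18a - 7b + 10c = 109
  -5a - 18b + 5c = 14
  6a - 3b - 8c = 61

a = 6, b = -3, c = -2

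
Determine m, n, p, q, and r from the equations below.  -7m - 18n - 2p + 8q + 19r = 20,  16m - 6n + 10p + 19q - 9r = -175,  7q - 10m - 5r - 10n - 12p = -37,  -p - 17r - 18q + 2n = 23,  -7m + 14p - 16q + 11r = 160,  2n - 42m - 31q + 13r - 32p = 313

m = -5, n = 2, p = 2, q = -4, r = 3

Row-reduce the augmented matrix:
R1 ← R1 / (-7).
R2 ← R2 − 16·R1.
R3 ← R3 + 10·R1.
R5 ← R5 + 7·R1.
R6 ← R6 + 42·R1.
R2 ← R2 / (-330/7).
R1 ← R1 − 18/7·R2.
R3 ← R3 − 110/7·R2.
R4 ← R4 − 2·R2.
R5 ← R5 − 18·R2.
R6 ← R6 − 110·R2.
R3 ← R3 / (-22/3).
R1 ← R1 − 32/55·R3.
R2 ← R2 + 19/165·R3.
R4 ← R4 + 127/165·R3.
R5 ← R5 − 994/55·R3.
R6 ← R6 + 22/3·R3.
R4 ← R4 / (-10441/605).
R1 ← R1 − 923/605·R4.
R2 ← R2 + 1109/1210·R4.
R3 ← R3 + 12/11·R4.
R5 ← R5 − 6021/605·R4.
R5 ← R5 / (-558562/10441).
R1 ← R1 + 38193/10441·R5.
R2 ← R2 − 3177/10441·R5.
R3 ← R3 − 38249/10441·R5.
R4 ← R4 − 8089/10441·R5.
R6 reduces to 0 = 0, so the extra equation is consistent.
Reading off the reduced rows gives m = -5, n = 2, p = 2, q = -4, r = 3.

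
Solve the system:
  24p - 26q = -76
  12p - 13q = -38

infinitely many solutions

Row-reduce:
R1 ← R1 / (24).
R2 ← R2 − 12·R1.
Rank is 1 with 2 unknowns, leaving q free.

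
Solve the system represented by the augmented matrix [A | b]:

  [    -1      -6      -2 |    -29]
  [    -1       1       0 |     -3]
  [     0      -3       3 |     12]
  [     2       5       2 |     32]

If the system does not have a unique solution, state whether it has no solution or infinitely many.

x_1 = 5, x_2 = 2, x_3 = 6

Row-reduce the augmented matrix:
R1 ← R1 / (-1).
R2 ← R2 + 1·R1.
R4 ← R4 − 2·R1.
R2 ← R2 / (7).
R1 ← R1 − 6·R2.
R3 ← R3 + 3·R2.
R4 ← R4 + 7·R2.
R3 ← R3 / (27/7).
R1 ← R1 − 2/7·R3.
R2 ← R2 − 2/7·R3.
R4 reduces to 0 = 0, so the extra equation is consistent.
Reading off the reduced rows gives x_1 = 5, x_2 = 2, x_3 = 6.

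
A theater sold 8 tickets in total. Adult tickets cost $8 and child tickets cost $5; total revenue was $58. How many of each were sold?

Let a = adult tickets, c = child tickets.
  a + c = 8
  8a + 5c = 58
From equation 1: a = 8 − c.
Substitute into equation 2 and solve: c = 2.
Then a = 6.

adult tickets: 6, child tickets: 2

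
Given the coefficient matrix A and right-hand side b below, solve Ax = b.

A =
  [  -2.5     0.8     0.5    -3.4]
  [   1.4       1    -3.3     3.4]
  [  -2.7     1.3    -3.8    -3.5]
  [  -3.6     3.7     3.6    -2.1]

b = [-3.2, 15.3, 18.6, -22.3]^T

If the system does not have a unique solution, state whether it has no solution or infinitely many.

x_1 = 5, x_2 = 2, x_3 = -5, x_4 = -3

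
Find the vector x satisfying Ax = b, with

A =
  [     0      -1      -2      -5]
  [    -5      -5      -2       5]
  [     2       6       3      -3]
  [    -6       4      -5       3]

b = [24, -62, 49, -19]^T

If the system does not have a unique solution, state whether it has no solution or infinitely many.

Row-reduce the augmented matrix:
Swap R1 and R2.
R1 ← R1 / (-5).
R3 ← R3 − 2·R1.
R4 ← R4 + 6·R1.
R2 ← R2 / (-1).
R1 ← R1 − 1·R2.
R3 ← R3 − 4·R2.
R4 ← R4 − 10·R2.
R3 ← R3 / (-29/5).
R1 ← R1 + 8/5·R3.
R2 ← R2 − 2·R3.
R4 ← R4 + 113/5·R3.
R4 ← R4 / (836/29).
R1 ← R1 + 6/29·R4.
R2 ← R2 + 65/29·R4.
R3 ← R3 − 105/29·R4.
Reading off the reduced rows gives x_1 = 2, x_2 = 4, x_3 = 1, x_4 = -6.

x_1 = 2, x_2 = 4, x_3 = 1, x_4 = -6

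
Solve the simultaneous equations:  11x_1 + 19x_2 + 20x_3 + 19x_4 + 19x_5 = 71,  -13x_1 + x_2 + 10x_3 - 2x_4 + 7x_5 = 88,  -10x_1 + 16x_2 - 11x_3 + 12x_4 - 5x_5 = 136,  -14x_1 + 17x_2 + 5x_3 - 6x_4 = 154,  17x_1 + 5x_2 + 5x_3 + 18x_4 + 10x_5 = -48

Row-reduce the augmented matrix:
R1 ← R1 / (11).
R2 ← R2 + 13·R1.
R3 ← R3 + 10·R1.
R4 ← R4 + 14·R1.
R5 ← R5 − 17·R1.
R2 ← R2 / (258/11).
R1 ← R1 − 19/11·R2.
R3 ← R3 − 366/11·R2.
R4 ← R4 − 453/11·R2.
R5 ← R5 + 268/11·R2.
R3 ← R3 / (-1743/43).
R1 ← R1 + 85/129·R3.
R2 ← R2 − 185/129·R3.
R4 ← R4 + 1230/43·R3.
R5 ← R5 − 1165/129·R3.
R4 ← R4 / (-20815/1162).
R1 ← R1 − 2267/10458·R4.
R2 ← R2 − 9215/10458·R4.
R3 ← R3 + 11/1743·R4.
R5 ← R5 − 51980/5229·R4.
R5 ← R5 / (1522/1629).
R1 ← R1 + 8116/187335·R5.
R2 ← R2 + 4433/37467·R5.
R3 ← R3 − 45611/62445·R5.
R4 ← R4 − 7796/20815·R5.
Reading off the reduced rows gives x_1 = -6, x_2 = 4, x_3 = 4, x_4 = 3, x_5 = -4.

x_1 = -6, x_2 = 4, x_3 = 4, x_4 = 3, x_5 = -4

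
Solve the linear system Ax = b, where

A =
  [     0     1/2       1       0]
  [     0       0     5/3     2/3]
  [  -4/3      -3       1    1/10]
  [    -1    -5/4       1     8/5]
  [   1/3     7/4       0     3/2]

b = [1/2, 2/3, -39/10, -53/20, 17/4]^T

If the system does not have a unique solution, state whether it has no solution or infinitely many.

no solution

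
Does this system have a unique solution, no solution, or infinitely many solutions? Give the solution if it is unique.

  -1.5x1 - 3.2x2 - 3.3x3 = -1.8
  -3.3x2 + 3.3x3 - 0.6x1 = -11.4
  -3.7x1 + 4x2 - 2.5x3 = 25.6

x1 = -3, x2 = 3, x3 = -1

Row-reduce the augmented matrix:
R1 ← R1 / (-3/2).
R2 ← R2 + 3/5·R1.
R3 ← R3 + 37/10·R1.
R2 ← R2 / (-101/50).
R1 ← R1 − 32/15·R2.
R3 ← R3 − 892/75·R2.
R3 ← R3 / (3317/101).
R1 ← R1 − 715/101·R3.
R2 ← R2 + 231/101·R3.
Reading off the reduced rows gives x1 = -3, x2 = 3, x3 = -1.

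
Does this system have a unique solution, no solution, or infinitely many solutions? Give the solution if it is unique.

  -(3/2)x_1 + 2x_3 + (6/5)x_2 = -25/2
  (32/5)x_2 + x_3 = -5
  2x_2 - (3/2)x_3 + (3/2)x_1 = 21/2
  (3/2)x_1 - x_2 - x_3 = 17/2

no solution

Row-reduce:
R1 ← R1 / (-3/2).
R3 ← R3 − 3/2·R1.
R4 ← R4 − 3/2·R1.
R2 ← R2 / (32/5).
R1 ← R1 + 4/5·R2.
R3 ← R3 − 16/5·R2.
R4 ← R4 − 1/5·R2.
Swap R3 and R4.
R3 ← R3 / (31/32).
R1 ← R1 + 29/24·R3.
R2 ← R2 − 5/32·R3.
Row 4 reduces to 0 = 1/2, a contradiction. The system is inconsistent.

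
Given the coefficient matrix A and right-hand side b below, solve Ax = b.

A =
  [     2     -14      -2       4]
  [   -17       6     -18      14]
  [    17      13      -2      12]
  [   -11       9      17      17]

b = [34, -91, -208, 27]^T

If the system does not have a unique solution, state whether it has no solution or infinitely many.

Row-reduce the augmented matrix:
R1 ← R1 / (2).
R2 ← R2 + 17·R1.
R3 ← R3 − 17·R1.
R4 ← R4 + 11·R1.
R2 ← R2 / (-113).
R1 ← R1 + 7·R2.
R3 ← R3 − 132·R2.
R4 ← R4 + 68·R2.
R3 ← R3 / (-2925/113).
R1 ← R1 − 132/113·R3.
R2 ← R2 − 35/113·R3.
R4 ← R4 − 3058/113·R3.
R4 ← R4 / (5351/117).
R1 ← R1 − 22/39·R4.
R2 ← R2 + 2/117·R4.
R3 ← R3 + 154/117·R4.
Reading off the reduced rows gives x_1 = -5, x_2 = -5, x_3 = 5, x_4 = -4.

x_1 = -5, x_2 = -5, x_3 = 5, x_4 = -4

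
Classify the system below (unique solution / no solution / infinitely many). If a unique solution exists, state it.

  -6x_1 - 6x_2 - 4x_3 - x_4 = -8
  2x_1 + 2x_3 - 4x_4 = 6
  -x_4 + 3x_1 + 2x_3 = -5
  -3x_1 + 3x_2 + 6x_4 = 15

Row-reduce the augmented matrix:
R1 ← R1 / (-6).
R2 ← R2 − 2·R1.
R3 ← R3 − 3·R1.
R4 ← R4 + 3·R1.
R2 ← R2 / (-2).
R1 ← R1 − 1·R2.
R3 ← R3 + 3·R2.
R4 ← R4 − 6·R2.
R3 ← R3 / (-1).
R1 ← R1 − 1·R3.
R2 ← R2 + 1/3·R3.
R4 ← R4 − 4·R3.
R4 ← R4 / (27/2).
R1 ← R1 − 3·R4.
R2 ← R2 − 1/2·R4.
R3 ← R3 + 5·R4.
Reading off the reduced rows gives x_1 = -5, x_2 = 4, x_3 = 4, x_4 = -2.

x_1 = -5, x_2 = 4, x_3 = 4, x_4 = -2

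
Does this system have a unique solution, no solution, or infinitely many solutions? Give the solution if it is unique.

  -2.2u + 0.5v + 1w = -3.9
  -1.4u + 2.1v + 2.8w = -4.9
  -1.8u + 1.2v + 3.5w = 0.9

Row-reduce the augmented matrix:
R1 ← R1 / (-11/5).
R2 ← R2 + 7/5·R1.
R3 ← R3 + 9/5·R1.
R2 ← R2 / (98/55).
R1 ← R1 + 5/22·R2.
R3 ← R3 − 87/110·R2.
R3 ← R3 / (241/140).
R1 ← R1 + 5/28·R3.
R2 ← R2 − 17/14·R3.
Reading off the reduced rows gives u = 2, v = -5, w = 3.

u = 2, v = -5, w = 3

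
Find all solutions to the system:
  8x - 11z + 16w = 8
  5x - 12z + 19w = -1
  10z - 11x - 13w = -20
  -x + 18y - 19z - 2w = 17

no solution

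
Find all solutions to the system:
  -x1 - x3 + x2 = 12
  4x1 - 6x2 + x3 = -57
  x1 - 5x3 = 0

Row-reduce the augmented matrix:
R1 ← R1 / (-1).
R2 ← R2 − 4·R1.
R3 ← R3 − 1·R1.
R2 ← R2 / (-2).
R1 ← R1 + 1·R2.
R3 ← R3 − 1·R2.
R3 ← R3 / (-15/2).
R1 ← R1 − 5/2·R3.
R2 ← R2 − 3/2·R3.
Reading off the reduced rows gives x1 = -5, x2 = 6, x3 = -1.

x1 = -5, x2 = 6, x3 = -1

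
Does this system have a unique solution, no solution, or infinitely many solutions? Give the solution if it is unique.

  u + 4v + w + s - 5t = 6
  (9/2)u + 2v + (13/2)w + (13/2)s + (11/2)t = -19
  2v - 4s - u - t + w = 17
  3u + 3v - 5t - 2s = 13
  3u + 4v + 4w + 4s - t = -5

Row-reduce:
R2 ← R2 − 9/2·R1.
R3 ← R3 + 1·R1.
R4 ← R4 − 3·R1.
R5 ← R5 − 3·R1.
R2 ← R2 / (-16).
R1 ← R1 − 4·R2.
R3 ← R3 − 6·R2.
R4 ← R4 + 9·R2.
R5 ← R5 + 8·R2.
R3 ← R3 / (11/4).
R1 ← R1 − 3/2·R3.
R2 ← R2 + 1/8·R3.
R4 ← R4 + 33/8·R3.
R4 ← R4 / (-19/2).
R1 ← R1 − 30/11·R4.
R2 ← R2 + 5/22·R4.
R3 ← R3 + 9/11·R4.
Rank is 4 with 5 unknowns, leaving t free.

infinitely many solutions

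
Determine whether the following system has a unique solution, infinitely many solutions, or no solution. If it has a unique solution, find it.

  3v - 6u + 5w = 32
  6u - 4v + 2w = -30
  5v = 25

Row-reduce the augmented matrix:
R1 ← R1 / (-6).
R2 ← R2 − 6·R1.
R2 ← R2 / (-1).
R1 ← R1 + 1/2·R2.
R3 ← R3 − 5·R2.
R3 ← R3 / (35).
R1 ← R1 + 13/3·R3.
R2 ← R2 + 7·R3.
Reading off the reduced rows gives u = -2, v = 5, w = 1.

u = -2, v = 5, w = 1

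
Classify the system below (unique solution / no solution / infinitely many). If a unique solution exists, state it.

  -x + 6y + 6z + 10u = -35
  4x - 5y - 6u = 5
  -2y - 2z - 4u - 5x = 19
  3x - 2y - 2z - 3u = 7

Row-reduce:
R1 ← R1 / (-1).
R2 ← R2 − 4·R1.
R3 ← R3 + 5·R1.
R4 ← R4 − 3·R1.
R2 ← R2 / (19).
R1 ← R1 + 6·R2.
R3 ← R3 + 32·R2.
R4 ← R4 − 16·R2.
R3 ← R3 / (160/19).
R1 ← R1 − 30/19·R3.
R2 ← R2 − 24/19·R3.
R4 ← R4 + 80/19·R3.
Row 4 reduces to 0 = -1, a contradiction. The system is inconsistent.

no solution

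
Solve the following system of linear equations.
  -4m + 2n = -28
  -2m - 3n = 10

Row-reduce the augmented matrix:
R1 ← R1 / (-4).
R2 ← R2 + 2·R1.
R2 ← R2 / (-4).
R1 ← R1 + 1/2·R2.
Reading off the reduced rows gives m = 4, n = -6.

m = 4, n = -6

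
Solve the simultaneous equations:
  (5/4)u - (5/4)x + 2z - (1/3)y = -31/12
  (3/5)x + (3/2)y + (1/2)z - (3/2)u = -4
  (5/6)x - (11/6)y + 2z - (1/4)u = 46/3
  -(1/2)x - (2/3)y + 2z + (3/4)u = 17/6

x = 5, y = -5, z = 1, u = 0

Row-reduce the augmented matrix:
R1 ← R1 / (-5/4).
R2 ← R2 − 3/5·R1.
R3 ← R3 − 5/6·R1.
R4 ← R4 + 1/2·R1.
R2 ← R2 / (67/50).
R1 ← R1 − 4/15·R2.
R3 ← R3 + 37/18·R2.
R4 ← R4 + 8/15·R2.
R3 ← R3 / (6721/1206).
R1 ← R1 + 380/201·R3.
R2 ← R2 − 73/67·R3.
R4 ← R4 − 358/201·R3.
R4 ← R4 / (3941/26884).
R1 ← R1 + 7335/6721·R4.
R2 ← R2 + 6933/13442·R4.
R3 ← R3 + 1923/13442·R4.
Reading off the reduced rows gives x = 5, y = -5, z = 1, u = 0.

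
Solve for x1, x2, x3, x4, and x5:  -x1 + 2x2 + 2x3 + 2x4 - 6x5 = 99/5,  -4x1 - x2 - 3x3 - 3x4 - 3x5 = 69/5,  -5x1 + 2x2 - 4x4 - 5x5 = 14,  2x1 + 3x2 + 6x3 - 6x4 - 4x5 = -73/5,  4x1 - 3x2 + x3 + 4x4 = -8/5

Row-reduce the augmented matrix:
R1 ← R1 / (-1).
R2 ← R2 + 4·R1.
R3 ← R3 + 5·R1.
R4 ← R4 − 2·R1.
R5 ← R5 − 4·R1.
R2 ← R2 / (-9).
R1 ← R1 + 2·R2.
R3 ← R3 + 8·R2.
R4 ← R4 − 7·R2.
R5 ← R5 − 5·R2.
R3 ← R3 / (-2/9).
R1 ← R1 − 4/9·R3.
R2 ← R2 − 11/9·R3.
R4 ← R4 − 13/9·R3.
R5 ← R5 − 26/9·R3.
R4 ← R4 / (-38).
R1 ← R1 + 8·R4.
R2 ← R2 + 22·R4.
R3 ← R3 − 19·R4.
R5 ← R5 + 49·R4.
R5 ← R5 / (1253/76).
R1 ← R1 − 100/19·R5.
R2 ← R2 − 161/19·R5.
R3 ← R3 + 31/4·R5.
R4 ← R4 + 83/76·R5.
Reading off the reduced rows gives x1 = -1, x2 = 1, x3 = -13/5, x4 = 2, x5 = -3.

x1 = -1, x2 = 1, x3 = -13/5, x4 = 2, x5 = -3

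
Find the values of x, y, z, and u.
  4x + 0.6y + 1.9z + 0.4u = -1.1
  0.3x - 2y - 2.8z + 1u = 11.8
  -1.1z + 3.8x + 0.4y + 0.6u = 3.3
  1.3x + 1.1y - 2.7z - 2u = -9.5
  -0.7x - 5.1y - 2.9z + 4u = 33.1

x = 0, y = -2, z = -1, u = 5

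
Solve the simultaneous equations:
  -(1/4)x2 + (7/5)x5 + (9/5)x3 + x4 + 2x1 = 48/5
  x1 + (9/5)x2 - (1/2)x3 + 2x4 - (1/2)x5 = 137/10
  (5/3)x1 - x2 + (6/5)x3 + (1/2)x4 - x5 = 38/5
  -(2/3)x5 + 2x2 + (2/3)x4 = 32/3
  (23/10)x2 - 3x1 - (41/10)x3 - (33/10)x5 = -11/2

Row-reduce:
R1 ← R1 / (2).
R2 ← R2 − 1·R1.
R3 ← R3 − 5/3·R1.
R5 ← R5 + 3·R1.
R2 ← R2 / (77/40).
R1 ← R1 + 1/8·R2.
R3 ← R3 + 19/24·R2.
R4 ← R4 − 2·R2.
R5 ← R5 − 77/40·R2.
R3 ← R3 / (-289/330).
R1 ← R1 − 89/110·R3.
R2 ← R2 + 8/11·R3.
R4 ← R4 − 16/11·R3.
R4 ← R4 / (-2554/6069).
R1 ← R1 − 3477/4046·R4.
R2 ← R2 − 1100/2023·R4.
R3 ← R3 + 655/2023·R4.
Rank is 4 with 5 unknowns, leaving x5 free.

infinitely many solutions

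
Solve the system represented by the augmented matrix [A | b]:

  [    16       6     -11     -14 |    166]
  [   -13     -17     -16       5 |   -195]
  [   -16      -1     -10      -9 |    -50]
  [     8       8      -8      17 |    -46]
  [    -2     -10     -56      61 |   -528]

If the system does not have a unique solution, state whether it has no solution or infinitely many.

x_1 = 5, x_2 = 4, x_3 = 2, x_4 = -6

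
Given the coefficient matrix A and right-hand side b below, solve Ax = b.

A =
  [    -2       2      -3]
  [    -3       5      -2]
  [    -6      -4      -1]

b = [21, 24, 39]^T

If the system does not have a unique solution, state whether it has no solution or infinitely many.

x_1 = -6, x_2 = 0, x_3 = -3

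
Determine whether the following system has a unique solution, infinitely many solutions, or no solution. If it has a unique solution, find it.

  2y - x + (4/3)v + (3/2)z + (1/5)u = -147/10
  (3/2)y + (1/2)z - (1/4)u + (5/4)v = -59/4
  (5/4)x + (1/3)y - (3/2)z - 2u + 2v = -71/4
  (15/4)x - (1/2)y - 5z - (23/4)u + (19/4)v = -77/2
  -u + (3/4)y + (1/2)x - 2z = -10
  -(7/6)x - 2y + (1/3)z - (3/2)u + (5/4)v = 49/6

x = -1, y = -6, z = 3, u = -1, v = -6

Row-reduce the augmented matrix:
R1 ← R1 / (-1).
R3 ← R3 − 5/4·R1.
R4 ← R4 − 15/4·R1.
R5 ← R5 − 1/2·R1.
R6 ← R6 + 7/6·R1.
R2 ← R2 / (3/2).
R1 ← R1 + 2·R2.
R3 ← R3 − 17/6·R2.
R4 ← R4 − 7·R2.
R5 ← R5 − 7/4·R2.
R6 ← R6 + 13/3·R2.
R3 ← R3 / (-41/72).
R1 ← R1 + 5/6·R3.
R2 ← R2 − 1/3·R3.
R4 ← R4 + 41/24·R3.
R5 ← R5 + 11/6·R3.
R6 ← R6 − 1/36·R3.
Swap R4 and R5.
R4 ← R4 / (5749/1640).
R1 ← R1 − 274/205·R4.
R2 ← R2 + 75/82·R4.
R3 ← R3 − 92/41·R4.
R6 ← R6 + 3097/1230·R4.
Swap R5 and R6.
R5 ← R5 / (-15071/68988).
R1 ← R1 − 5644/17247·R5.
R2 ← R2 − 1692/5749·R5.
R3 ← R3 − 15602/17247·R5.
R4 ← R4 + 24575/17247·R5.
R6 reduces to 0 = 0, so the extra equation is consistent.
Reading off the reduced rows gives x = -1, y = -6, z = 3, u = -1, v = -6.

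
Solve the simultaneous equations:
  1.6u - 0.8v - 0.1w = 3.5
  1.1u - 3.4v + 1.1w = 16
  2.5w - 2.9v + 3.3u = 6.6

u = -1, v = -6, w = -3

Row-reduce the augmented matrix:
R1 ← R1 / (8/5).
R2 ← R2 − 11/10·R1.
R3 ← R3 − 33/10·R1.
R2 ← R2 / (-57/20).
R1 ← R1 + 1/2·R2.
R3 ← R3 + 5/4·R2.
R3 ← R3 / (10003/4560).
R1 ← R1 + 61/228·R3.
R2 ← R2 + 187/456·R3.
Reading off the reduced rows gives u = -1, v = -6, w = -3.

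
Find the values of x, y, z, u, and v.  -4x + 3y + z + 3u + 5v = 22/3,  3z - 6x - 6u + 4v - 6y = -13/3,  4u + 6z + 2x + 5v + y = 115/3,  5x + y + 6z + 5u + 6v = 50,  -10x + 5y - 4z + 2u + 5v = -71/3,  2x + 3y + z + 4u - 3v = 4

x = 3, y = 1, z = 3, u = 0, v = 8/3

Row-reduce the augmented matrix:
R1 ← R1 / (-4).
R2 ← R2 + 6·R1.
R3 ← R3 − 2·R1.
R4 ← R4 − 5·R1.
R5 ← R5 + 10·R1.
R6 ← R6 − 2·R1.
R2 ← R2 / (-21/2).
R1 ← R1 + 3/4·R2.
R3 ← R3 − 5/2·R2.
R4 ← R4 − 19/4·R2.
R5 ← R5 + 5/2·R2.
R6 ← R6 − 9/2·R2.
R3 ← R3 / (48/7).
R1 ← R1 + 5/14·R3.
R2 ← R2 + 1/7·R3.
R4 ← R4 − 111/14·R3.
R5 ← R5 + 48/7·R3.
R6 ← R6 − 15/7·R3.
R4 ← R4 / (17/32).
R1 ← R1 − 5/32·R4.
R2 ← R2 − 17/16·R4.
R3 ← R3 − 7/16·R4.
R6 ← R6 − 1/16·R4.
Swap R5 and R6.
R5 ← R5 / (-226/51).
R1 ← R1 + 233/153·R5.
R2 ← R2 + 49/9·R5.
R3 ← R3 + 224/153·R5.
R4 ← R4 − 284/51·R5.
R6 reduces to 0 = 0, so the extra equation is consistent.
Reading off the reduced rows gives x = 3, y = 1, z = 3, u = 0, v = 8/3.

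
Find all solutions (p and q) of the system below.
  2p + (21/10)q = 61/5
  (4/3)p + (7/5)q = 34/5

no solution

Row-reduce:
R1 ← R1 / (2).
R2 ← R2 − 4/3·R1.
Row 2 reduces to 0 = -4/3, a contradiction. The system is inconsistent.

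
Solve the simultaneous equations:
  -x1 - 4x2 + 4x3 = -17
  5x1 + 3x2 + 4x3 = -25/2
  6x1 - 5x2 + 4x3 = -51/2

x1 = -1, x2 = 3/2, x3 = -3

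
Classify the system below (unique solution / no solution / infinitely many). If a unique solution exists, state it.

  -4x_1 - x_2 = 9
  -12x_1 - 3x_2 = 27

infinitely many solutions

Row-reduce:
R1 ← R1 / (-4).
R2 ← R2 + 12·R1.
Rank is 1 with 2 unknowns, leaving x_2 free.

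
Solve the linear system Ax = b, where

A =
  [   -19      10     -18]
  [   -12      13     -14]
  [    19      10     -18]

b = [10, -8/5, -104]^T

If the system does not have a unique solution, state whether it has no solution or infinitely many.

Row-reduce the augmented matrix:
R1 ← R1 / (-19).
R2 ← R2 + 12·R1.
R3 ← R3 − 19·R1.
R2 ← R2 / (127/19).
R1 ← R1 + 10/19·R2.
R3 ← R3 − 20·R2.
R3 ← R3 / (-3572/127).
R1 ← R1 − 94/127·R3.
R2 ← R2 + 50/127·R3.
Reading off the reduced rows gives x_1 = -3, x_2 = -1/5, x_3 = 5/2.

x_1 = -3, x_2 = -1/5, x_3 = 5/2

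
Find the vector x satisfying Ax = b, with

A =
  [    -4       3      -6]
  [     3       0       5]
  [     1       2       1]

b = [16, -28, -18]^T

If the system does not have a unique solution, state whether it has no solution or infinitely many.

x_1 = -1, x_2 = -6, x_3 = -5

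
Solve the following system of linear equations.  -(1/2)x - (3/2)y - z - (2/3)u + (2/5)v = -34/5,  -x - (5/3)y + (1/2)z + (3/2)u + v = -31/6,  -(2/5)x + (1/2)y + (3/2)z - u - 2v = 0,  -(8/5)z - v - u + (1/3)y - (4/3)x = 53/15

infinitely many solutions

Row-reduce:
R1 ← R1 / (-1/2).
R2 ← R2 + 1·R1.
R3 ← R3 + 2/5·R1.
R4 ← R4 + 4/3·R1.
R2 ← R2 / (4/3).
R1 ← R1 − 3·R2.
R3 ← R3 − 17/10·R2.
R4 ← R4 − 13/3·R2.
R3 ← R3 / (-71/80).
R1 ← R1 + 29/8·R3.
R2 ← R2 − 15/8·R3.
R4 ← R4 + 847/120·R3.
R4 ← R4 / (8524/355).
R1 ← R1 − 825/71·R4.
R2 ← R2 + 461/71·R4.
R3 ← R3 − 979/213·R4.
Rank is 4 with 5 unknowns, leaving v free.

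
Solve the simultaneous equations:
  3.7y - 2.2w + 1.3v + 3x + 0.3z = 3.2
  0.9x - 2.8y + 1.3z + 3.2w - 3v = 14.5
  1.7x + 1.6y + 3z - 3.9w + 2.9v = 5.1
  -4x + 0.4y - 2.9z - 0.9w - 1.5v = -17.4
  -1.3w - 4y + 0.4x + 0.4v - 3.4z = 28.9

Row-reduce the augmented matrix:
R1 ← R1 / (3).
R2 ← R2 − 9/10·R1.
R3 ← R3 − 17/10·R1.
R4 ← R4 + 4·R1.
R5 ← R5 − 2/5·R1.
R2 ← R2 / (-391/100).
R1 ← R1 − 37/30·R2.
R3 ← R3 + 149/300·R2.
R4 ← R4 − 16/3·R2.
R5 ← R5 + 337/75·R2.
R3 ← R3 / (31393/11730).
R1 ← R1 − 565/1173·R3.
R2 ← R2 + 121/391·R3.
R4 ← R4 + 1993/2346·R3.
R5 ← R5 + 28331/5865·R3.
R4 ← R4 / (13622/31393).
R1 ← R1 − 32963/31393·R4.
R2 ← R2 + 42403/31393·R4.
R3 ← R3 + 36875/31393·R4.
R5 ← R5 + 3489831/313930·R4.
R5 ← R5 / (-2008931/24325).
R1 ← R1 − 5233/695·R5.
R2 ← R2 + 48346/4865·R5.
R3 ← R3 + 8453/973·R5.
R4 ← R4 + 39996/4865·R5.
Reading off the reduced rows gives x = 6, y = -5, z = -1, w = -3, v = -2.

x = 6, y = -5, z = -1, w = -3, v = -2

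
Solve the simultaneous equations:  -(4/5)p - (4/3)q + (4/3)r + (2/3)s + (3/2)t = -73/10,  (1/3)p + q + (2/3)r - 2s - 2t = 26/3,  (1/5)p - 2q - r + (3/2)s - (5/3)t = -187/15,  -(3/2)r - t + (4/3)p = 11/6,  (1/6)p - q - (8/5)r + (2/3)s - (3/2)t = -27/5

Row-reduce the augmented matrix:
R1 ← R1 / (-4/5).
R2 ← R2 − 1/3·R1.
R3 ← R3 − 1/5·R1.
R4 ← R4 − 4/3·R1.
R5 ← R5 − 1/6·R1.
R2 ← R2 / (4/9).
R1 ← R1 − 5/3·R2.
R3 ← R3 + 7/3·R2.
R4 ← R4 + 20/9·R2.
R5 ← R5 + 23/18·R2.
R3 ← R3 / (23/4).
R1 ← R1 + 25/4·R3.
R2 ← R2 − 11/4·R3.
R4 ← R4 − 41/6·R3.
R5 ← R5 − 263/120·R3.
R4 ← R4 / (349/276).
R1 ← R1 + 55/23·R4.
R2 ← R2 + 8/23·R4.
R3 ← R3 + 59/46·R4.
R5 ← R5 + 307/230·R4.
R5 ← R5 / (780337/251280).
R1 ← R1 − 8355/2792·R5.
R2 ← R2 − 19097/8376·R5.
R3 ← R3 − 1161/349·R5.
R4 ← R4 − 15695/4188·R5.
Reading off the reduced rows gives p = 1, q = 3, r = -1, s = -4, t = 1.

p = 1, q = 3, r = -1, s = -4, t = 1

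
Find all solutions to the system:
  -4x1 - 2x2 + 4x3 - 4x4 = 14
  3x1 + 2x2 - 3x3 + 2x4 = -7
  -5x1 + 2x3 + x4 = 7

Row-reduce:
R1 ← R1 / (-4).
R2 ← R2 − 3·R1.
R3 ← R3 + 5·R1.
R2 ← R2 / (1/2).
R1 ← R1 − 1/2·R2.
R3 ← R3 − 5/2·R2.
R3 ← R3 / (-3).
R1 ← R1 + 1·R3.
Rank is 3 with 4 unknowns, leaving x4 free.

infinitely many solutions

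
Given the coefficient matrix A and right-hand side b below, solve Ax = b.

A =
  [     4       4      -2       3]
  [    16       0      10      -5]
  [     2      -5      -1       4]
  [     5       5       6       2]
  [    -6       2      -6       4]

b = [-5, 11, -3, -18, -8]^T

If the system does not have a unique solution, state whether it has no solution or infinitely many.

Row-reduce the augmented matrix:
R1 ← R1 / (4).
R2 ← R2 − 16·R1.
R3 ← R3 − 2·R1.
R4 ← R4 − 5·R1.
R5 ← R5 + 6·R1.
R2 ← R2 / (-16).
R1 ← R1 − 1·R2.
R3 ← R3 + 7·R2.
R5 ← R5 − 8·R2.
R3 ← R3 / (-63/8).
R1 ← R1 − 5/8·R3.
R2 ← R2 + 9/8·R3.
R4 ← R4 − 17/2·R3.
R4 ← R4 / (377/42).
R1 ← R1 − 10/21·R4.
R2 ← R2 + 5/14·R4.
R3 ← R3 + 53/42·R4.
R5 reduces to 0 = 0, so the extra equation is consistent.
Reading off the reduced rows gives x_1 = 1, x_2 = -1, x_3 = -2, x_4 = -3.

x_1 = 1, x_2 = -1, x_3 = -2, x_4 = -3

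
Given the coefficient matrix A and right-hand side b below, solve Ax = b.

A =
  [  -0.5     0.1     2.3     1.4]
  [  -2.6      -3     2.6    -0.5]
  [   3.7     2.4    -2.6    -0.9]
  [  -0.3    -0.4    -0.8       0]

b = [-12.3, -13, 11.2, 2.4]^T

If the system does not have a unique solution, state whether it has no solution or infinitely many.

Row-reduce the augmented matrix:
R1 ← R1 / (-1/2).
R2 ← R2 + 13/5·R1.
R3 ← R3 − 37/10·R1.
R4 ← R4 + 3/10·R1.
R2 ← R2 / (-88/25).
R1 ← R1 + 1/5·R2.
R3 ← R3 − 157/50·R2.
R4 ← R4 + 23/50·R2.
R3 ← R3 / (2671/440).
R1 ← R1 + 179/44·R3.
R2 ← R2 − 117/44·R3.
R4 ← R4 + 421/440·R3.
R4 ← R4 / (30657/53420).
R1 ← R1 + 3575/5342·R4.
R2 ← R2 − 11821/10684·R4.
R3 ← R3 − 4435/10684·R4.
Reading off the reduced rows gives x_1 = -4, x_2 = 5, x_3 = -4, x_4 = -4.

x_1 = -4, x_2 = 5, x_3 = -4, x_4 = -4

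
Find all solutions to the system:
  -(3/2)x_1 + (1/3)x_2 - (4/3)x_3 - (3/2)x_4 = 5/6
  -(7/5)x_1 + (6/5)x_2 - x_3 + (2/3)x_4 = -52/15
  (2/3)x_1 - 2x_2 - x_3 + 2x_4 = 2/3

Row-reduce:
R1 ← R1 / (-3/2).
R2 ← R2 + 7/5·R1.
R3 ← R3 − 2/3·R1.
R2 ← R2 / (8/9).
R1 ← R1 + 2/9·R2.
R3 ← R3 + 50/27·R2.
R3 ← R3 / (-13/12).
R1 ← R1 − 19/20·R3.
R2 ← R2 − 11/40·R3.
Rank is 3 with 4 unknowns, leaving x_4 free.

infinitely many solutions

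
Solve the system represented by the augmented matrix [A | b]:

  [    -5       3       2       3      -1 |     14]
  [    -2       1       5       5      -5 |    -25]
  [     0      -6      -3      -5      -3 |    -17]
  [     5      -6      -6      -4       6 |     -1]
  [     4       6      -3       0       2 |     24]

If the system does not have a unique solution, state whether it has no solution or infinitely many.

Row-reduce the augmented matrix:
R1 ← R1 / (-5).
R2 ← R2 + 2·R1.
R4 ← R4 − 5·R1.
R5 ← R5 − 4·R1.
R2 ← R2 / (-1/5).
R1 ← R1 + 3/5·R2.
R3 ← R3 + 6·R2.
R4 ← R4 + 3·R2.
R5 ← R5 − 42/5·R2.
R3 ← R3 / (-129).
R1 ← R1 + 13·R3.
R2 ← R2 + 21·R3.
R4 ← R4 + 67·R3.
R5 ← R5 − 175·R3.
R4 ← R4 / (491/129).
R1 ← R1 + 1/129·R4.
R2 ← R2 − 16/43·R4.
R3 ← R3 − 119/129·R4.
R5 ← R5 − 73/129·R4.
R5 ← R5 / (-4634/491).
R1 ← R1 − 198/491·R5.
R2 ← R2 − 316/491·R5.
R3 ← R3 + 976/491·R5.
R4 ← R4 − 501/491·R5.
Reading off the reduced rows gives x_1 = -3, x_2 = 4, x_3 = -2, x_4 = -2, x_5 = 3.

x_1 = -3, x_2 = 4, x_3 = -2, x_4 = -2, x_5 = 3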